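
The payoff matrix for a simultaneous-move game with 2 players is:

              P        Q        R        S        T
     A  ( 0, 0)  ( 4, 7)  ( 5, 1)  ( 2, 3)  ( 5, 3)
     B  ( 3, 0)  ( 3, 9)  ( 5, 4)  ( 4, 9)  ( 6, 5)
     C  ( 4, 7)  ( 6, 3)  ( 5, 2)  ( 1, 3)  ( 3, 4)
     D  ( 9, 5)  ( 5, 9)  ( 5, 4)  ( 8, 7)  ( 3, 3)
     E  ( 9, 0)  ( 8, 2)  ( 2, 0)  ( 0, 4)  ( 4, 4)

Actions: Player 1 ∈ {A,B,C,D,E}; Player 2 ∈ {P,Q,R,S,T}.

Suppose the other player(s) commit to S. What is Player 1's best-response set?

u_1(A vs S) = 2
u_1(B vs S) = 4
u_1(C vs S) = 1
u_1(D vs S) = 8
u_1(E vs S) = 0
max payoff 8 at {D}

argmax u_1 = {D}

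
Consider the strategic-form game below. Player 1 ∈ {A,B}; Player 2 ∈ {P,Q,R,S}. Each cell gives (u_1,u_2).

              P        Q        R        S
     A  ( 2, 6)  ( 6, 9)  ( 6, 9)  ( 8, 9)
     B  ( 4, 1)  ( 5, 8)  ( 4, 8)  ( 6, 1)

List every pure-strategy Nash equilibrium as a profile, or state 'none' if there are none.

(A,P): not NE [P1→B gives 4>2; P2→S gives 9>6]
(A,Q): NE
(A,R): NE
(A,S): NE
(B,P): not NE [P2→R gives 8>1]
(B,Q): not NE [P1→A gives 6>5]
(B,R): not NE [P1→A gives 6>4]
(B,S): not NE [P1→A gives 8>6; P2→R gives 8>1]

NE set: (A,Q), (A,R), (A,S)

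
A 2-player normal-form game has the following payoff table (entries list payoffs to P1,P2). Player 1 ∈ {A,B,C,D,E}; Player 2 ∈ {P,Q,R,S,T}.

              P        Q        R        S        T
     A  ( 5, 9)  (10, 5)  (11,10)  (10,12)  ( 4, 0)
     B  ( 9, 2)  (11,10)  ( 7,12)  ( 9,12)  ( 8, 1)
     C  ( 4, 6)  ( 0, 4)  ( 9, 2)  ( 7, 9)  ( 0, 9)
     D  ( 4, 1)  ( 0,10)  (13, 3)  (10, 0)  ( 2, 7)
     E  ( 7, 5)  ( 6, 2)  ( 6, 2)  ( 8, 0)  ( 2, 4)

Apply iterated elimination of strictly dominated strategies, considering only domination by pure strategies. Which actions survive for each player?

P1 drop C (A beats it: P:5>4 Q:10>0 R:11>9 S:10>7 T:4>0)
P1 drop E (B beats it: P:9>7 Q:11>6 R:7>6 S:9>8 T:8>2)
P2 drop P (R beats it: A:10>9 B:12>2 D:3>1)
P2 drop T (Q beats it: A:5>0 B:10>1 D:10>7)
P1→{A,B,D} P2→{Q,R,S}

Survivors P1:{A,B,D} P2:{Q,R,S}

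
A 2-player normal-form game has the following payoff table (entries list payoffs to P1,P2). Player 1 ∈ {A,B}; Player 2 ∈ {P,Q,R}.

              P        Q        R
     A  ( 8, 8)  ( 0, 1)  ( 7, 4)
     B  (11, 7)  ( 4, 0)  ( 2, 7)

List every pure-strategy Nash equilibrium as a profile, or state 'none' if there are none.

(A,P): not NE [P1→B gives 11>8]
(A,Q): not NE [P1→B gives 4>0; P2→P gives 8>1]
(A,R): not NE [P2→P gives 8>4]
(B,P): NE
(B,Q): not NE [P2→R gives 7>0]
(B,R): not NE [P1→A gives 7>2]

Nash profiles: (B,P)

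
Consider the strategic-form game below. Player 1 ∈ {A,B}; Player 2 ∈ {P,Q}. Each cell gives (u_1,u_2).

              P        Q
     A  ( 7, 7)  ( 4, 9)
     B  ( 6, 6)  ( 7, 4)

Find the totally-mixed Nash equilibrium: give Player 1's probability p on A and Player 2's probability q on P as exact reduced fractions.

P1 mixes 1/2 on A; P2 mixes 3/4 on P

P1 indiff ⇒ q·7+(1-q)·4 = q·6+(1-q)·7 ⇒ q(1) = (1-q)(3) ⇒ q = 3/4
P2 indiff ⇒ p·7+(1-p)·6 = p·9+(1-p)·4 ⇒ p(-2) = (1-p)(-2) ⇒ p = 1/2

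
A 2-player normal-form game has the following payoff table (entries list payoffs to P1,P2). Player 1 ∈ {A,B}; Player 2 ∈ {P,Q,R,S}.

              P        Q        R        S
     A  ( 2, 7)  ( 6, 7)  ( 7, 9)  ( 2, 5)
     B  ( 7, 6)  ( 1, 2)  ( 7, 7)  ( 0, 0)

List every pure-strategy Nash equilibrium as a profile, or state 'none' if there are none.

NE set: (A,R), (B,R)

(A,P): not NE [P1→B gives 7>2; P2→R gives 9>7]
(A,Q): not NE [P2→R gives 9>7]
(A,R): NE
(A,S): not NE [P2→R gives 9>5]
(B,P): not NE [P2→R gives 7>6]
(B,Q): not NE [P1→A gives 6>1; P2→R gives 7>2]
(B,R): NE
(B,S): not NE [P1→A gives 2>0; P2→R gives 7>0]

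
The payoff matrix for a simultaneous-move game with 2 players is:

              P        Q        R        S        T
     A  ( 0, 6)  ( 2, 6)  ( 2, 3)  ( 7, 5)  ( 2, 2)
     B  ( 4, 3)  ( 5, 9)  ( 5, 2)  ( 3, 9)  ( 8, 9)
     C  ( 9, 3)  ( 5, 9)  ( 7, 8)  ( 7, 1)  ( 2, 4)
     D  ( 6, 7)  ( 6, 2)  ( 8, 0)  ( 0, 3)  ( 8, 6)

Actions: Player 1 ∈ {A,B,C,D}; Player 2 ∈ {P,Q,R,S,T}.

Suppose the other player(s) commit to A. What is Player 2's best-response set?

u_2(P vs A) = 6
u_2(Q vs A) = 6
u_2(R vs A) = 3
u_2(S vs A) = 5
u_2(T vs A) = 2
max payoff 6 at {P,Q}

BR_2 = {P,Q}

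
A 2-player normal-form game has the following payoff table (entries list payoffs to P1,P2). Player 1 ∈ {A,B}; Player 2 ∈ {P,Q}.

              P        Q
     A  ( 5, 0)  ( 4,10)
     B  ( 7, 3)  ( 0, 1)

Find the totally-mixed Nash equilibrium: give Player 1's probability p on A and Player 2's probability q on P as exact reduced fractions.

P1 indiff ⇒ q·5+(1-q)·4 = q·7+(1-q)·0 ⇒ q(-2) = (1-q)(-4) ⇒ q = 2/3
P2 indiff ⇒ p·0+(1-p)·3 = p·10+(1-p)·1 ⇒ p(-10) = (1-p)(-2) ⇒ p = 1/6

p=1/6, q=2/3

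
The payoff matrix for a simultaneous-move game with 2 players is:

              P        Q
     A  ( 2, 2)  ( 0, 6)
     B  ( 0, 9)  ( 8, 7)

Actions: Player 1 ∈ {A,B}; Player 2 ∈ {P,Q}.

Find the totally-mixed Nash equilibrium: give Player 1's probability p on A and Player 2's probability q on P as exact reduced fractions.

(p,q) = (1/3, 4/5)

P1 indiff ⇒ q·2+(1-q)·0 = q·0+(1-q)·8 ⇒ q(2) = (1-q)(8) ⇒ q = 4/5
P2 indiff ⇒ p·2+(1-p)·9 = p·6+(1-p)·7 ⇒ p(-4) = (1-p)(-2) ⇒ p = 1/3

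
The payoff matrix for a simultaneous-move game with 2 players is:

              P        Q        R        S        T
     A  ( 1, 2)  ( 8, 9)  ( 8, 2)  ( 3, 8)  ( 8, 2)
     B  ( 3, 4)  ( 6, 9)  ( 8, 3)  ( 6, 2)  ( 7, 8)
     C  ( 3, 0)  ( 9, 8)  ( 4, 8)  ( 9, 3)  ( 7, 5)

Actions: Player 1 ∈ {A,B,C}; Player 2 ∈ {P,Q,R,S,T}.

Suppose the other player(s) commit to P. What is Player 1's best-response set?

u_1(A vs P) = 1
u_1(B vs P) = 3
u_1(C vs P) = 3
max payoff 3 at {B,C}

BR_1 = {B,C}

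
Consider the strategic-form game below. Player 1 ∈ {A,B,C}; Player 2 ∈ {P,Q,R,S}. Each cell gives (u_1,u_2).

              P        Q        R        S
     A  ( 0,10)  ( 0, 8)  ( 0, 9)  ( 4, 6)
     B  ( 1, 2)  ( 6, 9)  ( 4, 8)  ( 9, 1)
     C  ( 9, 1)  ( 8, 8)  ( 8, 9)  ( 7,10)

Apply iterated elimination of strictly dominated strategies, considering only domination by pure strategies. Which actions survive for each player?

Remaining: P1:{B,C} P2:{Q,R,S}

P1 drop A (B beats it: P:1>0 Q:6>0 R:4>0 S:9>4)
P2 drop P (Q beats it: B:9>2 C:8>1)
P1→{B,C} P2→{Q,R,S}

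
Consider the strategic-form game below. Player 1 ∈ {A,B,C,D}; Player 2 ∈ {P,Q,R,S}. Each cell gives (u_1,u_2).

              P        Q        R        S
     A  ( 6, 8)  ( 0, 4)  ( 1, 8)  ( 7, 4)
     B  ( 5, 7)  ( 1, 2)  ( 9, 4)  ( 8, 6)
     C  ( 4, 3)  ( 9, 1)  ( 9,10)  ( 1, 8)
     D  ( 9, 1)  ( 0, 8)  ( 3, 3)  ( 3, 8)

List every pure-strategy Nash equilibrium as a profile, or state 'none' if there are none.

(A,P): not NE [P1→D gives 9>6]
(A,Q): not NE [P1→C gives 9>0; P2→R gives 8>4]
(A,R): not NE [P1→C gives 9>1]
(A,S): not NE [P1→B gives 8>7; P2→R gives 8>4]
(B,P): not NE [P1→D gives 9>5]
(B,Q): not NE [P1→C gives 9>1; P2→P gives 7>2]
(B,R): not NE [P2→P gives 7>4]
(B,S): not NE [P2→P gives 7>6]
(C,P): not NE [P1→D gives 9>4; P2→R gives 10>3]
(C,Q): not NE [P2→R gives 10>1]
(C,R): NE
(C,S): not NE [P1→B gives 8>1; P2→R gives 10>8]
(D,P): not NE [P2→S gives 8>1]
(D,Q): not NE [P1→C gives 9>0]
(D,R): not NE [P1→C gives 9>3; P2→S gives 8>3]
(D,S): not NE [P1→B gives 8>3]

Nash profiles: (C,R)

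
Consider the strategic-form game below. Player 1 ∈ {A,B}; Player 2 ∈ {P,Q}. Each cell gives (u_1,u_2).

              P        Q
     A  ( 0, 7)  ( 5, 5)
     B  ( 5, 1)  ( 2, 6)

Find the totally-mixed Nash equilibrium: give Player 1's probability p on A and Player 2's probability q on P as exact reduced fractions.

(p,q) = (5/7, 3/8)

P1 indiff ⇒ q·0+(1-q)·5 = q·5+(1-q)·2 ⇒ q(-5) = (1-q)(-3) ⇒ q = 3/8
P2 indiff ⇒ p·7+(1-p)·1 = p·5+(1-p)·6 ⇒ p(2) = (1-p)(5) ⇒ p = 5/7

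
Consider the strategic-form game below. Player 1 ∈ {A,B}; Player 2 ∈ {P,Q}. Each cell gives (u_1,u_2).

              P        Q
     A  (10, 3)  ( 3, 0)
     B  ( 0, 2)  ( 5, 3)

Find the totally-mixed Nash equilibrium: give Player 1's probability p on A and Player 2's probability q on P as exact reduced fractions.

P1 indiff ⇒ q·10+(1-q)·3 = q·0+(1-q)·5 ⇒ q(10) = (1-q)(2) ⇒ q = 1/6
P2 indiff ⇒ p·3+(1-p)·2 = p·0+(1-p)·3 ⇒ p(3) = (1-p)(1) ⇒ p = 1/4

P1 mixes 1/4 on A; P2 mixes 1/6 on P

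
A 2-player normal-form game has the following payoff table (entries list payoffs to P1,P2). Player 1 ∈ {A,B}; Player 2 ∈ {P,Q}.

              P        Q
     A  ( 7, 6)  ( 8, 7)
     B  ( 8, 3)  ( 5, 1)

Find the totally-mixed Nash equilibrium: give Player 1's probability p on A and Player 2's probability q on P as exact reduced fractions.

p=2/3, q=3/4

P1 indiff ⇒ q·7+(1-q)·8 = q·8+(1-q)·5 ⇒ q(-1) = (1-q)(-3) ⇒ q = 3/4
P2 indiff ⇒ p·6+(1-p)·3 = p·7+(1-p)·1 ⇒ p(-1) = (1-p)(-2) ⇒ p = 2/3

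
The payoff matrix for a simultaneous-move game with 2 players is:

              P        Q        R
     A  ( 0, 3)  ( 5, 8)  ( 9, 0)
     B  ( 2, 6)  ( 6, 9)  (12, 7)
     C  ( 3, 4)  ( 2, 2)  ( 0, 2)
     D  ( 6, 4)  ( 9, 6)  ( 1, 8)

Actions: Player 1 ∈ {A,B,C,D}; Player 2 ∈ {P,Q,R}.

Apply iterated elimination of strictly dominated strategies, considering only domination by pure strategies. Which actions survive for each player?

P1 drop A (B beats it: P:2>0 Q:6>5 R:12>9)
P1 drop C (D beats it: P:6>3 Q:9>2 R:1>0)
P2 drop P (Q beats it: B:9>6 D:6>4)
P1→{B,D} P2→{Q,R}

Survivors P1:{B,D} P2:{Q,R}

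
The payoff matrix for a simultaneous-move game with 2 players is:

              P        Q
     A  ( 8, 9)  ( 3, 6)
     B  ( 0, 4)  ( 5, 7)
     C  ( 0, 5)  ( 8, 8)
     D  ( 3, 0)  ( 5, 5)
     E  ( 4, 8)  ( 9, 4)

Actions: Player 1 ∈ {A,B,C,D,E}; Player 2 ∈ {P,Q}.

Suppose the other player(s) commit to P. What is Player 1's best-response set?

P1 best: {A}

u_1(A vs P) = 8
u_1(B vs P) = 0
u_1(C vs P) = 0
u_1(D vs P) = 3
u_1(E vs P) = 4
max payoff 8 at {A}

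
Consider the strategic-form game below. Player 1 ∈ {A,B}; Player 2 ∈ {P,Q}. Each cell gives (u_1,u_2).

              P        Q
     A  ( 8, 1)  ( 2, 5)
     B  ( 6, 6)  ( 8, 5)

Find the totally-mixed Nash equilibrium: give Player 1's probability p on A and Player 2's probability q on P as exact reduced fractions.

P1 mixes 1/5 on A; P2 mixes 3/4 on P

P1 indiff ⇒ q·8+(1-q)·2 = q·6+(1-q)·8 ⇒ q(2) = (1-q)(6) ⇒ q = 3/4
P2 indiff ⇒ p·1+(1-p)·6 = p·5+(1-p)·5 ⇒ p(-4) = (1-p)(-1) ⇒ p = 1/5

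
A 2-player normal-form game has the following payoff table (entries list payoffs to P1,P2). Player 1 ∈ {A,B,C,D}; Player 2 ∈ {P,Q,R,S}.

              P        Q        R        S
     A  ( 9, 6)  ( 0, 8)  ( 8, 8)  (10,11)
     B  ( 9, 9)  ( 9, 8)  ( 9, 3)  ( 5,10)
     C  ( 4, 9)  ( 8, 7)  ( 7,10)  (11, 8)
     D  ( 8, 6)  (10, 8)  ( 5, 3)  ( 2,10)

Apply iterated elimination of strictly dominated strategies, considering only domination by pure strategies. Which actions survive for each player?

P2 drop Q (S beats it: A:11>8 B:10>8 C:8>7 D:10>8)
P1 drop D (A beats it: P:9>8 R:8>5 S:10>2)
P1→{A,B,C} P2→{P,R,S}

Survivors P1:{A,B,C} P2:{P,R,S}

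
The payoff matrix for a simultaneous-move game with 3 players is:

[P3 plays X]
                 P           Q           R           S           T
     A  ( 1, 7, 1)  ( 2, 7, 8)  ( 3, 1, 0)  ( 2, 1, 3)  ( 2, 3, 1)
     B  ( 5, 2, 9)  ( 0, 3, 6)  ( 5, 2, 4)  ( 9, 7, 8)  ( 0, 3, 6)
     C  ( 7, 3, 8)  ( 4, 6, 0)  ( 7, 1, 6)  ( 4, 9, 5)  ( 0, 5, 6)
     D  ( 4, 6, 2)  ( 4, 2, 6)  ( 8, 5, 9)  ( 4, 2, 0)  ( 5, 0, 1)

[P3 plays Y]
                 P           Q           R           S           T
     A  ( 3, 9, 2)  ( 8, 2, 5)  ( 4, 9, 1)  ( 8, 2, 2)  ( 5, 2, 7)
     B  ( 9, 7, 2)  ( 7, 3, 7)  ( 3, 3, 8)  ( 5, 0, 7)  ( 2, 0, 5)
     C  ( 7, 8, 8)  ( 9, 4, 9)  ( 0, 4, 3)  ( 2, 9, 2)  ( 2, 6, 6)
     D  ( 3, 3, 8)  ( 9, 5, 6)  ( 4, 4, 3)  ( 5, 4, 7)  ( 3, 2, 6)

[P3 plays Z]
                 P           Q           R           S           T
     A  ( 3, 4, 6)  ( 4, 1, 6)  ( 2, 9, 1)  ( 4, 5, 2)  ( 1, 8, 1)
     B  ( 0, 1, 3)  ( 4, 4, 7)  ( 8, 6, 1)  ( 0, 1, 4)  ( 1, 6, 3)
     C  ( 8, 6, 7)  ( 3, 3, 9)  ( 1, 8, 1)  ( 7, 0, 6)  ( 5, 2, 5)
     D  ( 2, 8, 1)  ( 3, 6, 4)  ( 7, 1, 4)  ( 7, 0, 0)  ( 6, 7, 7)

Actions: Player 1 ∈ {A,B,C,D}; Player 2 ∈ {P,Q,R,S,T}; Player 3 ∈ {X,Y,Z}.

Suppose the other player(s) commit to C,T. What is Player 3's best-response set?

u_3(X vs C,T) = 6
u_3(Y vs C,T) = 6
u_3(Z vs C,T) = 5
max payoff 6 at {X,Y}

BR_3 = {X,Y}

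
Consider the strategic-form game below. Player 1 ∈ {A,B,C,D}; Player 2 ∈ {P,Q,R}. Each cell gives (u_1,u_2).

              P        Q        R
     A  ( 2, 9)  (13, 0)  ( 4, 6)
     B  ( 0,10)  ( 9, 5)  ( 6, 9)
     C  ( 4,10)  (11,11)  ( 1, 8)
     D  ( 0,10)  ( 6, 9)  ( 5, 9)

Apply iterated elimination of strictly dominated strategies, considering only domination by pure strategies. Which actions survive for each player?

IESDS → P1:{A,C} P2:{P,Q}

P2 drop R (P beats it: A:9>6 B:10>9 C:10>8 D:10>9)
P1 drop B (A beats it: P:2>0 Q:13>9)
P1 drop D (A beats it: P:2>0 Q:13>6)
P1→{A,C} P2→{P,Q}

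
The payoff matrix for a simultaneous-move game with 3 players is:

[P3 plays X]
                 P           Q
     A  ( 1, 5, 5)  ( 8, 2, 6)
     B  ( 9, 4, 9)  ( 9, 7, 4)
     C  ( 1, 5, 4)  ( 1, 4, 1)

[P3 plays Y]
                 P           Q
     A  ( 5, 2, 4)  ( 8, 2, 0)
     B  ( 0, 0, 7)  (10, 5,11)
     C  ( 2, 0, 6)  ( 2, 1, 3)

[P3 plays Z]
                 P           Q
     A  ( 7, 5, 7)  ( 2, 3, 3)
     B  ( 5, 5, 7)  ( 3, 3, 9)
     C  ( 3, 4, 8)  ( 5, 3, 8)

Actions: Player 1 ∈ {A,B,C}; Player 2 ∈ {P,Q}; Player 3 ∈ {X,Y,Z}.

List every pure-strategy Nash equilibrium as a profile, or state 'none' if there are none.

(A,P,X): not NE [P1→B gives 9>1; P3→Z gives 7>5]
(A,P,Y): not NE [P3→Z gives 7>4]
(A,P,Z): NE
(A,Q,X): not NE [P1→B gives 9>8; P2→P gives 5>2]
(A,Q,Y): not NE [P1→B gives 10>8; P3→X gives 6>0]
(A,Q,Z): not NE [P1→C gives 5>2; P2→P gives 5>3; P3→X gives 6>3]
(B,P,X): not NE [P2→Q gives 7>4]
(B,P,Y): not NE [P1→A gives 5>0; P2→Q gives 5>0; P3→X gives 9>7]
(B,P,Z): not NE [P1→A gives 7>5; P3→X gives 9>7]
(B,Q,X): not NE [P3→Y gives 11>4]
(B,Q,Y): NE
(B,Q,Z): not NE [P1→C gives 5>3; P2→P gives 5>3; P3→Y gives 11>9]
(C,P,X): not NE [P1→B gives 9>1; P3→Z gives 8>4]
(C,P,Y): not NE [P1→A gives 5>2; P2→Q gives 1>0; P3→Z gives 8>6]
(C,P,Z): not NE [P1→A gives 7>3]
(C,Q,X): not NE [P1→B gives 9>1; P2→P gives 5>4; P3→Z gives 8>1]
(C,Q,Y): not NE [P1→B gives 10>2; P3→Z gives 8>3]
(C,Q,Z): not NE [P2→P gives 4>3]

Nash profiles: (A,P,Z), (B,Q,Y)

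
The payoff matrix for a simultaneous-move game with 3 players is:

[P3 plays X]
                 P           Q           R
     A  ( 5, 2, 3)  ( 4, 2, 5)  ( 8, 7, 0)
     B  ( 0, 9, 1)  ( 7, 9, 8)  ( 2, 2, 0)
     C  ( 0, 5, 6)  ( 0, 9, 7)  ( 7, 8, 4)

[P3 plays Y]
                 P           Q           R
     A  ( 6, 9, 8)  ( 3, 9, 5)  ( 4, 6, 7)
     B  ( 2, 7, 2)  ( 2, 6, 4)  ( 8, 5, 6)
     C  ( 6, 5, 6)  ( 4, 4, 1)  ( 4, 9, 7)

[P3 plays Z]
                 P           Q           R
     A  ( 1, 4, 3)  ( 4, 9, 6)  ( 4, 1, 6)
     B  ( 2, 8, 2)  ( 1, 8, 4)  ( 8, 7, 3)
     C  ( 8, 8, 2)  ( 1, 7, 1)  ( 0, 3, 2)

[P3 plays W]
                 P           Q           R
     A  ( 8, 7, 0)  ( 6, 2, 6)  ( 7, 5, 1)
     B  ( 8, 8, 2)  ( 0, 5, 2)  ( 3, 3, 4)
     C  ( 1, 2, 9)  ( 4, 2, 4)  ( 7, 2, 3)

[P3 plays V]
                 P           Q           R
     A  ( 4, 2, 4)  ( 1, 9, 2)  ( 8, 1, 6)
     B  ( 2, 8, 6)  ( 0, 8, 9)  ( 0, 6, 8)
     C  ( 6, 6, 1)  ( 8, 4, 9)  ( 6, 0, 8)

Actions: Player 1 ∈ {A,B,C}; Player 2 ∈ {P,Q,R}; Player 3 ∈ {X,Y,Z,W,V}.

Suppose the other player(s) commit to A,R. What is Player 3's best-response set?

P3 best: {Y}

u_3(X vs A,R) = 0
u_3(Y vs A,R) = 7
u_3(Z vs A,R) = 6
u_3(W vs A,R) = 1
u_3(V vs A,R) = 6
max payoff 7 at {Y}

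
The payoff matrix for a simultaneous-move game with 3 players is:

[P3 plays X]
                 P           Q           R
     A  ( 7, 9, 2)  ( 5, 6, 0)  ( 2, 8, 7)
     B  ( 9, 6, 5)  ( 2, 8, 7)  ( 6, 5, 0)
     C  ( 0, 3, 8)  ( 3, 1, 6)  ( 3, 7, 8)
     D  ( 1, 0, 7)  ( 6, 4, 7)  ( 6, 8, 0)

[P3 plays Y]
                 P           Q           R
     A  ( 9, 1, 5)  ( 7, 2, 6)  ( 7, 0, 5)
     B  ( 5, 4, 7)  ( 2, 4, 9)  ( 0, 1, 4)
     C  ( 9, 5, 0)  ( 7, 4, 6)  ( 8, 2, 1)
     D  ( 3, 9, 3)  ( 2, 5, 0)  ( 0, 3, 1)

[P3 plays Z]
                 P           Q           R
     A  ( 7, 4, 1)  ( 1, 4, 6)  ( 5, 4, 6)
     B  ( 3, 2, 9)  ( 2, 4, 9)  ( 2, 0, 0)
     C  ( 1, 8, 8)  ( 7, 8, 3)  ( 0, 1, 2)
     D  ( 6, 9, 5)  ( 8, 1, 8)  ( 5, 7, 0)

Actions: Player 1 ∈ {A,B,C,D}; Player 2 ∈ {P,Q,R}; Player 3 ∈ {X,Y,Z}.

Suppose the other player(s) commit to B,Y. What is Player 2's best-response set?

P2 best: {P,Q}

u_2(P vs B,Y) = 4
u_2(Q vs B,Y) = 4
u_2(R vs B,Y) = 1
max payoff 4 at {P,Q}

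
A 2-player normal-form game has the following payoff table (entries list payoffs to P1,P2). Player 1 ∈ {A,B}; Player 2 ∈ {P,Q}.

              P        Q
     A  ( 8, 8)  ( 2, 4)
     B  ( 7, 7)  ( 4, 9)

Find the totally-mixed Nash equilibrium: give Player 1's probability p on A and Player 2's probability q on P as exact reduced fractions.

p=1/3, q=2/3

P1 indiff ⇒ q·8+(1-q)·2 = q·7+(1-q)·4 ⇒ q(1) = (1-q)(2) ⇒ q = 2/3
P2 indiff ⇒ p·8+(1-p)·7 = p·4+(1-p)·9 ⇒ p(4) = (1-p)(2) ⇒ p = 1/3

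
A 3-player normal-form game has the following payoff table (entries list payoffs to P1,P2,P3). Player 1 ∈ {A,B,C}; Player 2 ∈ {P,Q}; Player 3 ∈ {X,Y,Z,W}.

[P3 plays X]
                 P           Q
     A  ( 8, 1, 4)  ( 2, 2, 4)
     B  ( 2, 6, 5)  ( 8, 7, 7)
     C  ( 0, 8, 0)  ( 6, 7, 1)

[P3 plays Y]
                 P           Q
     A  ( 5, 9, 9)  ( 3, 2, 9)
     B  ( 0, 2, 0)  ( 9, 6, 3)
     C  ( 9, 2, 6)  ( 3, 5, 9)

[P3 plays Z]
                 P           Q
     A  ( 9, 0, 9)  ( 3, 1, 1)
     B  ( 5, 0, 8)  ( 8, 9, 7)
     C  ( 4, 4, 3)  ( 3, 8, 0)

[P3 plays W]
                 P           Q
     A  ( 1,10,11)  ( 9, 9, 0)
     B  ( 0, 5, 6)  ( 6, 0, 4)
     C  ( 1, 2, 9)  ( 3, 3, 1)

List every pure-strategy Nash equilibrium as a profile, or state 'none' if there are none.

(A,P,X): not NE [P2→Q gives 2>1; P3→W gives 11>4]
(A,P,Y): not NE [P1→C gives 9>5; P3→W gives 11>9]
(A,P,Z): not NE [P2→Q gives 1>0; P3→W gives 11>9]
(A,P,W): NE
(A,Q,X): not NE [P1→B gives 8>2; P3→Y gives 9>4]
(A,Q,Y): not NE [P1→B gives 9>3; P2→P gives 9>2]
(A,Q,Z): not NE [P1→B gives 8>3; P3→Y gives 9>1]
(A,Q,W): not NE [P2→P gives 10>9; P3→Y gives 9>0]
(B,P,X): not NE [P1→A gives 8>2; P2→Q gives 7>6; P3→Z gives 8>5]
(B,P,Y): not NE [P1→C gives 9>0; P2→Q gives 6>2; P3→Z gives 8>0]
(B,P,Z): not NE [P1→A gives 9>5; P2→Q gives 9>0]
(B,P,W): not NE [P1→C gives 1>0; P3→Z gives 8>6]
(B,Q,X): NE
(B,Q,Y): not NE [P3→Z gives 7>3]
(B,Q,Z): NE
(B,Q,W): not NE [P1→A gives 9>6; P2→P gives 5>0; P3→Z gives 7>4]
(C,P,X): not NE [P1→A gives 8>0; P3→W gives 9>0]
(C,P,Y): not NE [P2→Q gives 5>2; P3→W gives 9>6]
(C,P,Z): not NE [P1→A gives 9>4; P2→Q gives 8>4; P3→W gives 9>3]
(C,P,W): not NE [P2→Q gives 3>2]
(C,Q,X): not NE [P1→B gives 8>6; P2→P gives 8>7; P3→Y gives 9>1]
(C,Q,Y): not NE [P1→B gives 9>3]
(C,Q,Z): not NE [P1→B gives 8>3; P3→Y gives 9>0]
(C,Q,W): not NE [P1→A gives 9>3; P3→Y gives 9>1]

NE set: (A,P,W), (B,Q,X), (B,Q,Z)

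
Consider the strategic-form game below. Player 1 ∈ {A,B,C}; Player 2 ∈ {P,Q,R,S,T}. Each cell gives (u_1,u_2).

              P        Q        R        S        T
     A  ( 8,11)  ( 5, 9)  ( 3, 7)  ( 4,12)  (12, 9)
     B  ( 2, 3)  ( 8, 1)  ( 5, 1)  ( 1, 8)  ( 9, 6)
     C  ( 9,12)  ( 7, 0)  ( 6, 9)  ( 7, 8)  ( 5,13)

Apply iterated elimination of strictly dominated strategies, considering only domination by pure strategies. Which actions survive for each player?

P2 drop Q (P beats it: A:11>9 B:3>1 C:12>0)
P2 drop R (P beats it: A:11>7 B:3>1 C:12>9)
P1 drop B (A beats it: P:8>2 S:4>1 T:12>9)
P1→{A,C} P2→{P,S,T}

IESDS → P1:{A,C} P2:{P,S,T}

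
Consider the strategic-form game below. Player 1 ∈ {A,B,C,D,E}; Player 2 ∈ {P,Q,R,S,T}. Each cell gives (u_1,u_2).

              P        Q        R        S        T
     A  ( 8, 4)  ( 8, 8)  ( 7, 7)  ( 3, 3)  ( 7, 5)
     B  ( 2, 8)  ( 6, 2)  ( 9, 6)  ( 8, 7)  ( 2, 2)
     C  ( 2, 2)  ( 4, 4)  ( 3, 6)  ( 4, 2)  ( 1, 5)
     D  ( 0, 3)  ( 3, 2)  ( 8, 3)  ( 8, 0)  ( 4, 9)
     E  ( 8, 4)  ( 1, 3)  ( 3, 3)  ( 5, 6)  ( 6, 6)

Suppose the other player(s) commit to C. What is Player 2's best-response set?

u_2(P vs C) = 2
u_2(Q vs C) = 4
u_2(R vs C) = 6
u_2(S vs C) = 2
u_2(T vs C) = 5
max payoff 6 at {R}

argmax u_2 = {R}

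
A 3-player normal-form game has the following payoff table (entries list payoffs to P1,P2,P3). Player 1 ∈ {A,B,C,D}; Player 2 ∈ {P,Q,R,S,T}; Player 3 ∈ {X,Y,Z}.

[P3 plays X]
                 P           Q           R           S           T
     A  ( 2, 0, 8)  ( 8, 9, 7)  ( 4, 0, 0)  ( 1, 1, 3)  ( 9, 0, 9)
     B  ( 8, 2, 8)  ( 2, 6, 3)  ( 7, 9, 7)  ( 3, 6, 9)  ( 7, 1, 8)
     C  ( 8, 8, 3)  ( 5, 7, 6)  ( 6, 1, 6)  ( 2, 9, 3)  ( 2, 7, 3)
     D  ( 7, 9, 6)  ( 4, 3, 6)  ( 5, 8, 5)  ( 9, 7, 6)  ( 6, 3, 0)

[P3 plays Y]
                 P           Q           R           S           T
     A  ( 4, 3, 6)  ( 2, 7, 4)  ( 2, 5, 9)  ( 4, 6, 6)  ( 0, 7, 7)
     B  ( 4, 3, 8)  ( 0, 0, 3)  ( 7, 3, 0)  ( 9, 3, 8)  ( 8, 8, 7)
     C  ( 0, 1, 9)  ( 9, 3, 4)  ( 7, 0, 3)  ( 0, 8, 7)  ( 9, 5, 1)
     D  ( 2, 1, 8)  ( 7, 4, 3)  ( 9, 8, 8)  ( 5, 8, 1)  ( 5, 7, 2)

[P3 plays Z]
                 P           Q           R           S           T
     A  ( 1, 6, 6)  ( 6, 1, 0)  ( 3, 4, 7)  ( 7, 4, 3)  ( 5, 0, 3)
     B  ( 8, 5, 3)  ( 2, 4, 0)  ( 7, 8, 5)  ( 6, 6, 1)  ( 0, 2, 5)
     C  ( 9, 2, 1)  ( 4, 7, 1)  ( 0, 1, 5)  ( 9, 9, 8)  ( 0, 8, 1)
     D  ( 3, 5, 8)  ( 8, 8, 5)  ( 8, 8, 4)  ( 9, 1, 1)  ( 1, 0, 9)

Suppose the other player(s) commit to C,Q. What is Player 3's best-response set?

u_3(X vs C,Q) = 6
u_3(Y vs C,Q) = 4
u_3(Z vs C,Q) = 1
max payoff 6 at {X}

argmax u_3 = {X}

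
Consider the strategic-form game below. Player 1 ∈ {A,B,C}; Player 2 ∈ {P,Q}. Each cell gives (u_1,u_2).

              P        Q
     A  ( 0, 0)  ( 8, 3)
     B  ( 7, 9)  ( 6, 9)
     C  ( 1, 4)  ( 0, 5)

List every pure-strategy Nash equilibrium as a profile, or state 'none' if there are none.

(A,P): not NE [P1→B gives 7>0; P2→Q gives 3>0]
(A,Q): NE
(B,P): NE
(B,Q): not NE [P1→A gives 8>6]
(C,P): not NE [P1→B gives 7>1; P2→Q gives 5>4]
(C,Q): not NE [P1→A gives 8>0]

Nash profiles: (A,Q), (B,P)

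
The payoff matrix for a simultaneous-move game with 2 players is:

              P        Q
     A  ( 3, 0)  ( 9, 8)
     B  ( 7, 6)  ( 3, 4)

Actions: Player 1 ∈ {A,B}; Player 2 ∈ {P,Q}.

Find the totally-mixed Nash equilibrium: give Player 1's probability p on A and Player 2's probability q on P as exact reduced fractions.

P1 indiff ⇒ q·3+(1-q)·9 = q·7+(1-q)·3 ⇒ q(-4) = (1-q)(-6) ⇒ q = 3/5
P2 indiff ⇒ p·0+(1-p)·6 = p·8+(1-p)·4 ⇒ p(-8) = (1-p)(-2) ⇒ p = 1/5

(p,q) = (1/5, 3/5)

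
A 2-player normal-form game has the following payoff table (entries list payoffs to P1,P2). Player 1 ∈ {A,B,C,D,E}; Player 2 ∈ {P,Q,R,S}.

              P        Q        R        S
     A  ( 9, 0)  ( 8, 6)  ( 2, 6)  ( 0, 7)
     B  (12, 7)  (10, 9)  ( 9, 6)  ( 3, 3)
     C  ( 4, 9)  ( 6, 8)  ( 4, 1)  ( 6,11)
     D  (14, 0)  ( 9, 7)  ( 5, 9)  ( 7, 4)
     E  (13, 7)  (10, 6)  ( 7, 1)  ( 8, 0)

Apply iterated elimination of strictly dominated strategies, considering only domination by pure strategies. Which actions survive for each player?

Remaining: P1:{B,D,E} P2:{P,Q,R}

P1 drop A (B beats it: P:12>9 Q:10>8 R:9>2 S:3>0)
P1 drop C (D beats it: P:14>4 Q:9>6 R:5>4 S:7>6)
P2 drop S (Q beats it: B:9>3 D:7>4 E:6>0)
P1→{B,D,E} P2→{P,Q,R}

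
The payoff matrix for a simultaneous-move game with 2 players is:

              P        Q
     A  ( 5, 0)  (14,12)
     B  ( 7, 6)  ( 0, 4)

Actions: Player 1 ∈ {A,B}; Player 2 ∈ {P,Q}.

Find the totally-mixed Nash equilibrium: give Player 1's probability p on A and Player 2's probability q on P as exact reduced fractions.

P1 indiff ⇒ q·5+(1-q)·14 = q·7+(1-q)·0 ⇒ q(-2) = (1-q)(-14) ⇒ q = 7/8
P2 indiff ⇒ p·0+(1-p)·6 = p·12+(1-p)·4 ⇒ p(-12) = (1-p)(-2) ⇒ p = 1/7

P1 mixes 1/7 on A; P2 mixes 7/8 on P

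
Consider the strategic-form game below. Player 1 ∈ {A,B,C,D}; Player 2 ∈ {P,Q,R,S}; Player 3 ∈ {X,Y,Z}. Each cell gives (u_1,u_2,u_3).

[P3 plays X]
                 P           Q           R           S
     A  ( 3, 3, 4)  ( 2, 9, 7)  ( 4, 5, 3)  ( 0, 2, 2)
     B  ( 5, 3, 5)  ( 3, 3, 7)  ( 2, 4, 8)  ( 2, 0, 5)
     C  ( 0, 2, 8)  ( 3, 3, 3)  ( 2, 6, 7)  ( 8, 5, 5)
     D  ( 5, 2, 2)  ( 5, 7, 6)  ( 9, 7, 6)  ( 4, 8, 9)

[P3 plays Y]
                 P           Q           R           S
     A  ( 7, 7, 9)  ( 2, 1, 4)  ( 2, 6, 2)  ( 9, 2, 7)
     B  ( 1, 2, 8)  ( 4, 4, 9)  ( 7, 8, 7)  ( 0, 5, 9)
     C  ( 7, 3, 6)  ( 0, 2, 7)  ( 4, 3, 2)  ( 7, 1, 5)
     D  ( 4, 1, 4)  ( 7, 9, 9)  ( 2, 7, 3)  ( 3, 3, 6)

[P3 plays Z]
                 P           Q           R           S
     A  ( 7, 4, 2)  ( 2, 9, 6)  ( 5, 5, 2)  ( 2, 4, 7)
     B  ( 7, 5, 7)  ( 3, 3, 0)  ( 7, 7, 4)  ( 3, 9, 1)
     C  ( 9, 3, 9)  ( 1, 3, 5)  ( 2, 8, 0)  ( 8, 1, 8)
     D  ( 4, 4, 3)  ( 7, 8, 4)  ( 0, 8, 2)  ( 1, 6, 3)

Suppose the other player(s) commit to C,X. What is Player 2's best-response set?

u_2(P vs C,X) = 2
u_2(Q vs C,X) = 3
u_2(R vs C,X) = 6
u_2(S vs C,X) = 5
max payoff 6 at {R}

P2 best: {R}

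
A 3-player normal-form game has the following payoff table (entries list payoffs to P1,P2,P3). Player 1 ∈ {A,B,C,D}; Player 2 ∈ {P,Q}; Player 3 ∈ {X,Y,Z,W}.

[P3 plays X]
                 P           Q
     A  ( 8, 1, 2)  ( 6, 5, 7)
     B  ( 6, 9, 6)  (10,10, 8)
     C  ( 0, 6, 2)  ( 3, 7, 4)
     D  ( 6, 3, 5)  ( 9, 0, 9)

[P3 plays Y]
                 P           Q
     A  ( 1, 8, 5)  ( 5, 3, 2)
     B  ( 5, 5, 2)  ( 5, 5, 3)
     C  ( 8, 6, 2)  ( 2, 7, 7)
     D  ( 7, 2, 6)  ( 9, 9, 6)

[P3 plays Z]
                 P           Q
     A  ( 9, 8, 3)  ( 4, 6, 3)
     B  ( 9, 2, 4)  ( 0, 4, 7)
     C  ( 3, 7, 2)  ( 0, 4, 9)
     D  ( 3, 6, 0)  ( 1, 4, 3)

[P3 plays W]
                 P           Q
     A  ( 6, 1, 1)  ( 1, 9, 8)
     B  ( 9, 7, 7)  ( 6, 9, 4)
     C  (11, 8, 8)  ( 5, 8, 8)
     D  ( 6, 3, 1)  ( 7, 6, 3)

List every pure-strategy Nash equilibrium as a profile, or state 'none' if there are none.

NE set: (B,Q,X), (C,P,W)

(A,P,X): not NE [P2→Q gives 5>1; P3→Y gives 5>2]
(A,P,Y): not NE [P1→C gives 8>1]
(A,P,Z): not NE [P3→Y gives 5>3]
(A,P,W): not NE [P1→C gives 11>6; P2→Q gives 9>1; P3→Y gives 5>1]
(A,Q,X): not NE [P1→B gives 10>6; P3→W gives 8>7]
(A,Q,Y): not NE [P1→D gives 9>5; P2→P gives 8>3; P3→W gives 8>2]
(A,Q,Z): not NE [P2→P gives 8>6; P3→W gives 8>3]
(A,Q,W): not NE [P1→D gives 7>1]
(B,P,X): not NE [P1→A gives 8>6; P2→Q gives 10>9; P3→W gives 7>6]
(B,P,Y): not NE [P1→C gives 8>5; P3→W gives 7>2]
(B,P,Z): not NE [P2→Q gives 4>2; P3→W gives 7>4]
(B,P,W): not NE [P1→C gives 11>9; P2→Q gives 9>7]
(B,Q,X): NE
(B,Q,Y): not NE [P1→D gives 9>5; P3→X gives 8>3]
(B,Q,Z): not NE [P1→A gives 4>0; P3→X gives 8>7]
(B,Q,W): not NE [P1→D gives 7>6; P3→X gives 8>4]
(C,P,X): not NE [P1→A gives 8>0; P2→Q gives 7>6; P3→W gives 8>2]
(C,P,Y): not NE [P2→Q gives 7>6; P3→W gives 8>2]
(C,P,Z): not NE [P1→B gives 9>3; P3→W gives 8>2]
(C,P,W): NE
(C,Q,X): not NE [P1→B gives 10>3; P3→Z gives 9>4]
(C,Q,Y): not NE [P1→D gives 9>2; P3→Z gives 9>7]
(C,Q,Z): not NE [P1→A gives 4>0; P2→P gives 7>4]
(C,Q,W): not NE [P1→D gives 7>5; P3→Z gives 9>8]
(D,P,X): not NE [P1→A gives 8>6; P3→Y gives 6>5]
(D,P,Y): not NE [P1→C gives 8>7; P2→Q gives 9>2]
(D,P,Z): not NE [P1→B gives 9>3; P3→Y gives 6>0]
(D,P,W): not NE [P1→C gives 11>6; P2→Q gives 6>3; P3→Y gives 6>1]
(D,Q,X): not NE [P1→B gives 10>9; P2→P gives 3>0]
(D,Q,Y): not NE [P3→X gives 9>6]
(D,Q,Z): not NE [P1→A gives 4>1; P2→P gives 6>4; P3→X gives 9>3]
(D,Q,W): not NE [P3→X gives 9>3]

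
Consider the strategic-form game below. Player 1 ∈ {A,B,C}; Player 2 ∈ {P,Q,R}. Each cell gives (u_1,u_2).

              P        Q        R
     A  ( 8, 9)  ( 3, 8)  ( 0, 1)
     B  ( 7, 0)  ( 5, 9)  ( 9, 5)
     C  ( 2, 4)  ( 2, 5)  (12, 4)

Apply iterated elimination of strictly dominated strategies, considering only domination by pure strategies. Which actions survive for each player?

P2 drop R (Q beats it: A:8>1 B:9>5 C:5>4)
P1 drop C (A beats it: P:8>2 Q:3>2)
P1→{A,B} P2→{P,Q}

Survivors P1:{A,B} P2:{P,Q}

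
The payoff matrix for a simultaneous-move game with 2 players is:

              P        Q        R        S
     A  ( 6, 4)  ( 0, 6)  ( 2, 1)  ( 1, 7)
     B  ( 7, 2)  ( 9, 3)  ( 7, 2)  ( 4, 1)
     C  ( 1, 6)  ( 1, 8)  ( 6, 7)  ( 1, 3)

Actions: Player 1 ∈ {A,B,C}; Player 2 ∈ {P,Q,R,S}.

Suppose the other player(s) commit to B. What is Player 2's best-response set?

BR_2 = {Q}

u_2(P vs B) = 2
u_2(Q vs B) = 3
u_2(R vs B) = 2
u_2(S vs B) = 1
max payoff 3 at {Q}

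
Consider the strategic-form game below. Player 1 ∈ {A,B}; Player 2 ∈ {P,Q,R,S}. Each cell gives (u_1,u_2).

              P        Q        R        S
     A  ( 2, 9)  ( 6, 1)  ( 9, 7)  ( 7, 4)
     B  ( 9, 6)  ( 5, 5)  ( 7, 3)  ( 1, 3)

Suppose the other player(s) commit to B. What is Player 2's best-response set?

argmax u_2 = {P}

u_2(P vs B) = 6
u_2(Q vs B) = 5
u_2(R vs B) = 3
u_2(S vs B) = 3
max payoff 6 at {P}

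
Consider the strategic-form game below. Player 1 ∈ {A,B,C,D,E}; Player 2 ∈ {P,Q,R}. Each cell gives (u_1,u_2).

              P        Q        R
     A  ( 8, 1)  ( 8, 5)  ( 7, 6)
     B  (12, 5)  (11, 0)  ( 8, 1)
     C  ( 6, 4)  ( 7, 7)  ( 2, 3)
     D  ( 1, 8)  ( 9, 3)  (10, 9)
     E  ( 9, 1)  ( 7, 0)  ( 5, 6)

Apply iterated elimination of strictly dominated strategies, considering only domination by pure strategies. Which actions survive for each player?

Survivors P1:{B,D} P2:{P,R}

P1 drop A (B beats it: P:12>8 Q:11>8 R:8>7)
P1 drop C (B beats it: P:12>6 Q:11>7 R:8>2)
P1 drop E (B beats it: P:12>9 Q:11>7 R:8>5)
P2 drop Q (P beats it: B:5>0 D:8>3)
P1→{B,D} P2→{P,R}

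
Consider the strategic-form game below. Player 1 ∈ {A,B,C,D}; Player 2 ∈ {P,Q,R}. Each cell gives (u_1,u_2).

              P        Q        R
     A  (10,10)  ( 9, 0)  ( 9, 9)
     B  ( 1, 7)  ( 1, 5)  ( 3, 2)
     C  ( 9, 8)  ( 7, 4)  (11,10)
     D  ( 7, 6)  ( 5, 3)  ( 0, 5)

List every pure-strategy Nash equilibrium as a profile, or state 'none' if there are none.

PSNE = {(A,P), (C,R)}

(A,P): NE
(A,Q): not NE [P2→P gives 10>0]
(A,R): not NE [P1→C gives 11>9; P2→P gives 10>9]
(B,P): not NE [P1→A gives 10>1]
(B,Q): not NE [P1→A gives 9>1; P2→P gives 7>5]
(B,R): not NE [P1→C gives 11>3; P2→P gives 7>2]
(C,P): not NE [P1→A gives 10>9; P2→R gives 10>8]
(C,Q): not NE [P1→A gives 9>7; P2→R gives 10>4]
(C,R): NE
(D,P): not NE [P1→A gives 10>7]
(D,Q): not NE [P1→A gives 9>5; P2→P gives 6>3]
(D,R): not NE [P1→C gives 11>0; P2→P gives 6>5]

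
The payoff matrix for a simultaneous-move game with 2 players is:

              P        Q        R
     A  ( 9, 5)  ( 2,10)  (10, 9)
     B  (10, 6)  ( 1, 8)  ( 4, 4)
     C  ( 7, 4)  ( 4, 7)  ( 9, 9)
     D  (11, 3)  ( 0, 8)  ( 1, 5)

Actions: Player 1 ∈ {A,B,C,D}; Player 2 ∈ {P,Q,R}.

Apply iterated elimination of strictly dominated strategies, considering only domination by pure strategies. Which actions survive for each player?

P2 drop P (Q beats it: A:10>5 B:8>6 C:7>4 D:8>3)
P1 drop B (A beats it: Q:2>1 R:10>4)
P1 drop D (A beats it: Q:2>0 R:10>1)
P1→{A,C} P2→{Q,R}

IESDS → P1:{A,C} P2:{Q,R}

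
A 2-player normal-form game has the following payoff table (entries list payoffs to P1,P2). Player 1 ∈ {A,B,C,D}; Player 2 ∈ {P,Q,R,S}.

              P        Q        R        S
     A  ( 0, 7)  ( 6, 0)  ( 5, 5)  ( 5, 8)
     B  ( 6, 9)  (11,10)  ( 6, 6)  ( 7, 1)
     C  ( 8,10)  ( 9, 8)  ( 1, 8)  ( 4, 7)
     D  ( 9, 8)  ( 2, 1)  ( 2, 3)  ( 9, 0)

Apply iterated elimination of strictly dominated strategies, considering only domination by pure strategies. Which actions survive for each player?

P1 drop A (B beats it: P:6>0 Q:11>6 R:6>5 S:7>5)
P2 drop R (P beats it: B:9>6 C:10>8 D:8>3)
P2 drop S (P beats it: B:9>1 C:10>7 D:8>0)
P1→{B,C,D} P2→{P,Q}

IESDS → P1:{B,C,D} P2:{P,Q}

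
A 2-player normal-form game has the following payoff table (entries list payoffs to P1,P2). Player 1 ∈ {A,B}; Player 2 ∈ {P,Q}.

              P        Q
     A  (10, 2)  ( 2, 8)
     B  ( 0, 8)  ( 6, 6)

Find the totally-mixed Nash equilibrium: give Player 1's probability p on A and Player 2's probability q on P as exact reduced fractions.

p=1/4, q=2/7

P1 indiff ⇒ q·10+(1-q)·2 = q·0+(1-q)·6 ⇒ q(10) = (1-q)(4) ⇒ q = 2/7
P2 indiff ⇒ p·2+(1-p)·8 = p·8+(1-p)·6 ⇒ p(-6) = (1-p)(-2) ⇒ p = 1/4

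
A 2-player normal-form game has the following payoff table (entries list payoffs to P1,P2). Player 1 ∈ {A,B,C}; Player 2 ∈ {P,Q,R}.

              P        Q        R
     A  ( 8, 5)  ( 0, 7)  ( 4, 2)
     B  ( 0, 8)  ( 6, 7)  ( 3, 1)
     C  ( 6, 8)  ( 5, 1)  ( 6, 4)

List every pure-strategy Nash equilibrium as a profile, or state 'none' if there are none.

(A,P): not NE [P2→Q gives 7>5]
(A,Q): not NE [P1→B gives 6>0]
(A,R): not NE [P1→C gives 6>4; P2→Q gives 7>2]
(B,P): not NE [P1→A gives 8>0]
(B,Q): not NE [P2→P gives 8>7]
(B,R): not NE [P1→C gives 6>3; P2→P gives 8>1]
(C,P): not NE [P1→A gives 8>6]
(C,Q): not NE [P1→B gives 6>5; P2→P gives 8>1]
(C,R): not NE [P2→P gives 8>4]

No pure NE.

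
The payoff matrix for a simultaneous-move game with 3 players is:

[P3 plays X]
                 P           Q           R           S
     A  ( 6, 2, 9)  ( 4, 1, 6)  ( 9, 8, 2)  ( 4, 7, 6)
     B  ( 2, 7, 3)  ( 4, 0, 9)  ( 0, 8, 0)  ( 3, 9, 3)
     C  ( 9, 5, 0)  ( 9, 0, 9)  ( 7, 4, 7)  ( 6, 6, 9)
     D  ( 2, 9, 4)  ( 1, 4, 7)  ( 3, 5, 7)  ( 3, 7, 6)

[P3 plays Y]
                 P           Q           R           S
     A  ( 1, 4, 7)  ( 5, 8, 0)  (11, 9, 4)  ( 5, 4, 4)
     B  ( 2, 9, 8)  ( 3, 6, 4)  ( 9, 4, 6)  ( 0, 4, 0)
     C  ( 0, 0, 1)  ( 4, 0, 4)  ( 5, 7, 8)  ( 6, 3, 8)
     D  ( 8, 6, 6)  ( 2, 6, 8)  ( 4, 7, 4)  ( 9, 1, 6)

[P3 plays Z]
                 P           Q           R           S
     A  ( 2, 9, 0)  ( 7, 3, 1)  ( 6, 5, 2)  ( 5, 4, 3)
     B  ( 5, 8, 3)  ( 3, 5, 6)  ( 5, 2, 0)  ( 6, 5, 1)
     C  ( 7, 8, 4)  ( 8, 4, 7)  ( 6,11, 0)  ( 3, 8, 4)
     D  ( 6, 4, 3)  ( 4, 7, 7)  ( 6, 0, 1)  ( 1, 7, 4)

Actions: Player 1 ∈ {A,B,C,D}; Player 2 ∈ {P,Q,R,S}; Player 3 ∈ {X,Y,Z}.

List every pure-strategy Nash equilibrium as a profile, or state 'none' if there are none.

(A,P,X): not NE [P1→C gives 9>6; P2→R gives 8>2]
(A,P,Y): not NE [P1→D gives 8>1; P2→R gives 9>4; P3→X gives 9>7]
(A,P,Z): not NE [P1→C gives 7>2; P3→X gives 9>0]
(A,Q,X): not NE [P1→C gives 9>4; P2→R gives 8>1]
(A,Q,Y): not NE [P2→R gives 9>8; P3→X gives 6>0]
(A,Q,Z): not NE [P1→C gives 8>7; P2→P gives 9>3; P3→X gives 6>1]
(A,R,X): not NE [P3→Y gives 4>2]
(A,R,Y): NE
(A,R,Z): not NE [P2→P gives 9>5; P3→Y gives 4>2]
(A,S,X): not NE [P1→C gives 6>4; P2→R gives 8>7]
(A,S,Y): not NE [P1→D gives 9>5; P2→R gives 9>4; P3→X gives 6>4]
(A,S,Z): not NE [P1→B gives 6>5; P2→P gives 9>4; P3→X gives 6>3]
(B,P,X): not NE [P1→C gives 9>2; P2→S gives 9>7; P3→Y gives 8>3]
(B,P,Y): not NE [P1→D gives 8>2]
(B,P,Z): not NE [P1→C gives 7>5; P3→Y gives 8>3]
(B,Q,X): not NE [P1→C gives 9>4; P2→S gives 9>0]
(B,Q,Y): not NE [P1→A gives 5>3; P2→P gives 9>6; P3→X gives 9>4]
(B,Q,Z): not NE [P1→C gives 8>3; P2→P gives 8>5; P3→X gives 9>6]
(B,R,X): not NE [P1→A gives 9>0; P2→S gives 9>8; P3→Y gives 6>0]
(B,R,Y): not NE [P1→A gives 11>9; P2→P gives 9>4]
(B,R,Z): not NE [P1→D gives 6>5; P2→P gives 8>2; P3→Y gives 6>0]
(B,S,X): not NE [P1→C gives 6>3]
(B,S,Y): not NE [P1→D gives 9>0; P2→P gives 9>4; P3→X gives 3>0]
(B,S,Z): not NE [P2→P gives 8>5; P3→X gives 3>1]
(C,P,X): not NE [P2→S gives 6>5; P3→Z gives 4>0]
(C,P,Y): not NE [P1→D gives 8>0; P2→R gives 7>0; P3→Z gives 4>1]
(C,P,Z): not NE [P2→R gives 11>8]
(C,Q,X): not NE [P2→S gives 6>0]
(C,Q,Y): not NE [P1→A gives 5>4; P2→R gives 7>0; P3→X gives 9>4]
(C,Q,Z): not NE [P2→R gives 11>4; P3→X gives 9>7]
(C,R,X): not NE [P1→A gives 9>7; P2→S gives 6>4; P3→Y gives 8>7]
(C,R,Y): not NE [P1→A gives 11>5]
(C,R,Z): not NE [P3→Y gives 8>0]
(C,S,X): NE
(C,S,Y): not NE [P1→D gives 9>6; P2→R gives 7>3; P3→X gives 9>8]
(C,S,Z): not NE [P1→B gives 6>3; P2→R gives 11>8; P3→X gives 9>4]
(D,P,X): not NE [P1→C gives 9>2; P3→Y gives 6>4]
(D,P,Y): not NE [P2→R gives 7>6]
(D,P,Z): not NE [P1→C gives 7>6; P2→S gives 7>4; P3→Y gives 6>3]
(D,Q,X): not NE [P1→C gives 9>1; P2→P gives 9>4; P3→Y gives 8>7]
(D,Q,Y): not NE [P1→A gives 5>2; P2→R gives 7>6]
(D,Q,Z): not NE [P1→C gives 8>4; P3→Y gives 8>7]
(D,R,X): not NE [P1→A gives 9>3; P2→P gives 9>5]
(D,R,Y): not NE [P1→A gives 11>4; P3→X gives 7>4]
(D,R,Z): not NE [P2→S gives 7>0; P3→X gives 7>1]
(D,S,X): not NE [P1→C gives 6>3; P2→P gives 9>7]
(D,S,Y): not NE [P2→R gives 7>1]
(D,S,Z): not NE [P1→B gives 6>1; P3→Y gives 6>4]

NE set: (A,R,Y), (C,S,X)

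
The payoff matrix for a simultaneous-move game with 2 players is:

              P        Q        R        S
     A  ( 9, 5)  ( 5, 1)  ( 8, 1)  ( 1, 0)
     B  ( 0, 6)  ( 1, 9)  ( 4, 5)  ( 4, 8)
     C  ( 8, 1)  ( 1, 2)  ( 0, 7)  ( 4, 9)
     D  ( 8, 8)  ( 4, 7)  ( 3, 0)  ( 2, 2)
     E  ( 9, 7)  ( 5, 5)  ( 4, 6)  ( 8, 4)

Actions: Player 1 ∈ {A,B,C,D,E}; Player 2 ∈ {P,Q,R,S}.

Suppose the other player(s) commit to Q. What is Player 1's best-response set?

P1 best: {A,E}

u_1(A vs Q) = 5
u_1(B vs Q) = 1
u_1(C vs Q) = 1
u_1(D vs Q) = 4
u_1(E vs Q) = 5
max payoff 5 at {A,E}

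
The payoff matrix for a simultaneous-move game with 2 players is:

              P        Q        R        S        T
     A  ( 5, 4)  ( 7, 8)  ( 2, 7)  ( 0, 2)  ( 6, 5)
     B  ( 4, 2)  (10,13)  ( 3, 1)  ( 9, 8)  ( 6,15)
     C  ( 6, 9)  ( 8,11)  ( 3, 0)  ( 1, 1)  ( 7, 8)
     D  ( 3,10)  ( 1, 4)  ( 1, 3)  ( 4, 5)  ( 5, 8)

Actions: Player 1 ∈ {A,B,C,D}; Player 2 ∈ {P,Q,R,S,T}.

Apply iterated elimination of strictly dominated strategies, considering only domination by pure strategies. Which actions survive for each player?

Survivors P1:{B,C} P2:{Q,T}

P1 drop A (C beats it: P:6>5 Q:8>7 R:3>2 S:1>0 T:7>6)
P1 drop D (B beats it: P:4>3 Q:10>1 R:3>1 S:9>4 T:6>5)
P2 drop P (Q beats it: B:13>2 C:11>9)
P2 drop R (Q beats it: B:13>1 C:11>0)
P2 drop S (Q beats it: B:13>8 C:11>1)
P1→{B,C} P2→{Q,T}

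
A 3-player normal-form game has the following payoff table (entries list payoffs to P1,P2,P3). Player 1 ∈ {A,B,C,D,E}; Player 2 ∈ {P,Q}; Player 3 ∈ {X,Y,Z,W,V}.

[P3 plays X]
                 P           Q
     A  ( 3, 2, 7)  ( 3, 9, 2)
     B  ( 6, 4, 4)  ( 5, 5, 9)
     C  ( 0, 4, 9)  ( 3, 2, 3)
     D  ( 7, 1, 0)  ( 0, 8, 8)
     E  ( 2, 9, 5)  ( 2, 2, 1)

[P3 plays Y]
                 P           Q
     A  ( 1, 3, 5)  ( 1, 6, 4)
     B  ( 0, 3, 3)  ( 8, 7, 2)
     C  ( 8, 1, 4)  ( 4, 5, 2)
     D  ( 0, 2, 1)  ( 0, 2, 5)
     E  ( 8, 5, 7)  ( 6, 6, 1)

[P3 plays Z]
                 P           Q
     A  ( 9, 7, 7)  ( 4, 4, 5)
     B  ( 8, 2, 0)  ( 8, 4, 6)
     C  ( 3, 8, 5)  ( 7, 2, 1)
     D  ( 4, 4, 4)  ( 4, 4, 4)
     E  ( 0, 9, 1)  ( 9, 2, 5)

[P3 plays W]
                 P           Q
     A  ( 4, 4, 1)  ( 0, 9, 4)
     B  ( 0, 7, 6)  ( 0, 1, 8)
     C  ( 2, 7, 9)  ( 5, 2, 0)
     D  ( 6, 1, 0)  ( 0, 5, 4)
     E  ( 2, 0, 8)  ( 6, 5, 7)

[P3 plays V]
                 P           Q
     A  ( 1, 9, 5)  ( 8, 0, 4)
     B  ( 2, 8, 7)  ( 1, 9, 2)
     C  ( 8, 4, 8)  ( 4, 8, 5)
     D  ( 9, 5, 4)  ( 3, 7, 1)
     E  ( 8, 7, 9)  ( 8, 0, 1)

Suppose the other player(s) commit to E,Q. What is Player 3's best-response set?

u_3(X vs E,Q) = 1
u_3(Y vs E,Q) = 1
u_3(Z vs E,Q) = 5
u_3(W vs E,Q) = 7
u_3(V vs E,Q) = 1
max payoff 7 at {W}

argmax u_3 = {W}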